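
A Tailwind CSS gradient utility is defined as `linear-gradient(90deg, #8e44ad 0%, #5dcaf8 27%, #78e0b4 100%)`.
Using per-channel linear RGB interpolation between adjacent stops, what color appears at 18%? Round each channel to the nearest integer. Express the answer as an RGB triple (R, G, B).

18% lies between the 0% and 27% stops, so the local fraction is t = (18 − 0)/(27 − 0) = 18/27 ≈ 0.6667.
#8e44ad → (142, 68, 173); #5dcaf8 → (93, 202, 248).
R = 142 + 0.6667 × (93 − 142) = 109.332 → 109
G = 68 + 0.6667 × (202 − 68) = 157.338 → 157
B = 173 + 0.6667 × (248 − 173) = 223.002 → 223

(109, 157, 223)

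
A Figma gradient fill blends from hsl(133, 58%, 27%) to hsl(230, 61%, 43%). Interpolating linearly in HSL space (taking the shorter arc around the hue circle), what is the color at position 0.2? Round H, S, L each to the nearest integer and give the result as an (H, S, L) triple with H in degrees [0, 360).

Hue arc: Δh = 230 − 133 = 97° (|Δh| ≤ 180, already the shorter path).
H = 133 + 0.2 × (97) = 152.4 → 152°
S = 58 + 0.2 × (61 − 58) = 58.6 → 59%
L = 27 + 0.2 × (43 − 27) = 30.2 → 30%

(152, 59, 30)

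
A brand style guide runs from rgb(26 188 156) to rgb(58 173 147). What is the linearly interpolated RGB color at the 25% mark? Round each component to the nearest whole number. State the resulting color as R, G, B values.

25% corresponds to t = 0.25.
R = 26 + 0.25 × (58 − 26) = 26 + 0.25 × 32 = 34 → 34
G = 188 + 0.25 × (173 − 188) = 188 + 0.25 × -15 = 184.25 → 184
B = 156 + 0.25 × (147 − 156) = 156 + 0.25 × -9 = 153.75 → 154
So the blended color is (34, 184, 154), about #22b89a.

(34, 184, 154)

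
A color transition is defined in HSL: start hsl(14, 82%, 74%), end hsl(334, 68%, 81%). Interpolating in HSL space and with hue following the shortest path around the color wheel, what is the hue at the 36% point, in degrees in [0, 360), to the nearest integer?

0

Hue: 334 − 14 = 320°, but |320| > 180 so the shorter arc goes the other way: Δh = 320 − 360 = -40°.
H = 14 + 0.36 × (-40) = -0.4 → 0°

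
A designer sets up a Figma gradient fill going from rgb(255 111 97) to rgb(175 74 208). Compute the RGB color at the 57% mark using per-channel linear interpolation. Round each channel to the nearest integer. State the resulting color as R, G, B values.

57% corresponds to t = 0.57.
R = 255 + 0.57 × (175 − 255) = 255 + 0.57 × -80 = 209.4 → 209
G = 111 + 0.57 × (74 − 111) = 111 + 0.57 × -37 = 89.91 → 90
B = 97 + 0.57 × (208 − 97) = 97 + 0.57 × 111 = 160.27 → 160

(209, 90, 160)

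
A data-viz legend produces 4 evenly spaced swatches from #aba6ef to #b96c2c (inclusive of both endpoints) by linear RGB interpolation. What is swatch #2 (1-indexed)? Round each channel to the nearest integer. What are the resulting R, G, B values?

(176, 147, 174)

With 4 swatches and endpoints inclusive, swatch 2 sits at t = (2 − 1)/(4 − 1) = 1/3 ≈ 0.3333.
#aba6ef → (171, 166, 239); #b96c2c → (185, 108, 44).
R = 171 + 0.3333 × (185 − 171) = 175.666 → 176
G = 166 + 0.3333 × (108 − 166) = 146.669 → 147
B = 239 + 0.3333 × (44 − 239) = 174.007 → 174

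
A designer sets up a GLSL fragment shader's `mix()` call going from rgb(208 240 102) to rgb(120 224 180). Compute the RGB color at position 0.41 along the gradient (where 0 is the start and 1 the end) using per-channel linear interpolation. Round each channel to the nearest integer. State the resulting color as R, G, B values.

R = 208 + 0.41 × (120 − 208) = 208 + 0.41 × -88 = 171.92 → 172
G = 240 + 0.41 × (224 − 240) = 240 + 0.41 × -16 = 233.44 → 233
B = 102 + 0.41 × (180 − 102) = 102 + 0.41 × 78 = 133.98 → 134
So the blended color is (172, 233, 134), about #ace986.

(172, 233, 134)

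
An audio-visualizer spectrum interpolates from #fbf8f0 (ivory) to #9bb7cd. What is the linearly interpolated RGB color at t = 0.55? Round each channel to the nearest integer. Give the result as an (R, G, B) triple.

(198, 212, 221)

#fbf8f0 → (251, 248, 240); #9bb7cd → (155, 183, 205).
R = 251 + 0.55 × (155 − 251) = 251 + 0.55 × -96 = 198.2 → 198
G = 248 + 0.55 × (183 − 248) = 248 + 0.55 × -65 = 212.25 → 212
B = 240 + 0.55 × (205 − 240) = 240 + 0.55 × -35 = 220.75 → 221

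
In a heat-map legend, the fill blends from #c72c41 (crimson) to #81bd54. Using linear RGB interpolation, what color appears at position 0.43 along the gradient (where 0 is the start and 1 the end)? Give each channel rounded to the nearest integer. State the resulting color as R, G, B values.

#c72c41 → (199, 44, 65); #81bd54 → (129, 189, 84).
R = 199 + 0.43 × (129 − 199) = 199 + 0.43 × -70 = 168.9 → 169
G = 44 + 0.43 × (189 − 44) = 44 + 0.43 × 145 = 106.35 → 106
B = 65 + 0.43 × (84 − 65) = 65 + 0.43 × 19 = 73.17 → 73

(169, 106, 73)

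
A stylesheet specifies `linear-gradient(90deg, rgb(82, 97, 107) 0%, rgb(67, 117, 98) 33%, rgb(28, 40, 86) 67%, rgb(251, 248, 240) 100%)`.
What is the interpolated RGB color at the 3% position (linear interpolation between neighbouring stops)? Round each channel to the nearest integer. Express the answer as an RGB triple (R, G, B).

(81, 99, 106)

3% lies between the 0% and 33% stops, so the local fraction is t = (3 − 0)/(33 − 0) = 3/33 ≈ 0.0909.
R = 82 + 0.0909 × (67 − 82) = 80.636 → 81
G = 97 + 0.0909 × (117 − 97) = 98.818 → 99
B = 107 + 0.0909 × (98 − 107) = 106.182 → 106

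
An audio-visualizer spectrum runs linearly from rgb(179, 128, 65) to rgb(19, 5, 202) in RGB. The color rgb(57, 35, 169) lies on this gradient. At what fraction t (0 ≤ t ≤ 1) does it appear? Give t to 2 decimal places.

0.76

Invert the lerp on the R channel (largest span, 160): t = (57 − 179) / (19 − 179) = -122/-160 = 0.7625.
Check on G: (35 − 128)/(5 − 128) = 0.7561 ✓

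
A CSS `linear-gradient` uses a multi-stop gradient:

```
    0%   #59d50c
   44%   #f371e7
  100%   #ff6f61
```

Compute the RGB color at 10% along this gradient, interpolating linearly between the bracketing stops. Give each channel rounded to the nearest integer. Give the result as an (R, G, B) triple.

10% lies between the 0% and 44% stops, so the local fraction is t = (10 − 0)/(44 − 0) = 10/44 ≈ 0.2273.
#59d50c → (89, 213, 12); #f371e7 → (243, 113, 231).
R = 89 + 0.2273 × (243 − 89) = 124.004 → 124
G = 213 + 0.2273 × (113 − 213) = 190.27 → 190
B = 12 + 0.2273 × (231 − 12) = 61.779 → 62

(124, 190, 62)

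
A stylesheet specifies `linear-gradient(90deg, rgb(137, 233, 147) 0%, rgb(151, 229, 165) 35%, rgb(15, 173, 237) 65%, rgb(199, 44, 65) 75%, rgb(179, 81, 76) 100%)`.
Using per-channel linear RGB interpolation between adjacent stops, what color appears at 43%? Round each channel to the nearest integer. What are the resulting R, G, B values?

43% lies between the 35% and 65% stops, so the local fraction is t = (43 − 35)/(65 − 35) = 8/30 ≈ 0.2667.
R = 151 + 0.2667 × (15 − 151) = 114.729 → 115
G = 229 + 0.2667 × (173 − 229) = 214.065 → 214
B = 165 + 0.2667 × (237 − 165) = 184.202 → 184

(115, 214, 184)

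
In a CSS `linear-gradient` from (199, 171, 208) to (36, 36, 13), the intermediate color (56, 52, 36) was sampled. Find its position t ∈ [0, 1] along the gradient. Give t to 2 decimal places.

Invert the lerp on the B channel (largest span, 195): t = (36 − 208) / (13 − 208) = -172/-195 = 0.88205.
Check on R: (56 − 199)/(36 − 199) = 0.8773 ✓

0.88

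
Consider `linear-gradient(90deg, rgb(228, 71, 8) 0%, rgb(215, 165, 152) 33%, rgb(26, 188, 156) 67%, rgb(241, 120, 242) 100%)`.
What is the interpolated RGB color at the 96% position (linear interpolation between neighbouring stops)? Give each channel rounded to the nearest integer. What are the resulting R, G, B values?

96% lies between the 67% and 100% stops, so the local fraction is t = (96 − 67)/(100 − 67) = 29/33 ≈ 0.8788.
R = 26 + 0.8788 × (241 − 26) = 214.942 → 215
G = 188 + 0.8788 × (120 − 188) = 128.242 → 128
B = 156 + 0.8788 × (242 − 156) = 231.577 → 232

(215, 128, 232)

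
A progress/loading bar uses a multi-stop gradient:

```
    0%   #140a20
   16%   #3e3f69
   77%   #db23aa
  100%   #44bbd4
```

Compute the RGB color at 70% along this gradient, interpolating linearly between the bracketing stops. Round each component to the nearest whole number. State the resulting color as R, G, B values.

70% lies between the 16% and 77% stops, so the local fraction is t = (70 − 16)/(77 − 16) = 54/61 ≈ 0.8852.
#3e3f69 → (62, 63, 105); #db23aa → (219, 35, 170).
R = 62 + 0.8852 × (219 − 62) = 200.976 → 201
G = 63 + 0.8852 × (35 − 63) = 38.214 → 38
B = 105 + 0.8852 × (170 − 105) = 162.538 → 163

(201, 38, 163)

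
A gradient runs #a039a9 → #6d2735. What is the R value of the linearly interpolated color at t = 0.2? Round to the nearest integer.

R₁ = 160 (from #a039a9), R₂ = 109 (from #6d2735).
R = 160 + 0.2 × (109 − 160) = 149.8 → 150

150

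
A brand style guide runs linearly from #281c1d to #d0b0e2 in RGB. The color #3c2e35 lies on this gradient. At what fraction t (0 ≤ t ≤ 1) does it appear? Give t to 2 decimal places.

Invert the lerp on the B channel (largest span, 197): t = (53 − 29) / (226 − 29) = 24/197 = 0.12183.
Check on R: (60 − 40)/(208 − 40) = 0.119 ✓

0.12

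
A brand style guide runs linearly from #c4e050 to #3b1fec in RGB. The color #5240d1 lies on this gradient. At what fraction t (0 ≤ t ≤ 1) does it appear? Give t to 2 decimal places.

Invert the lerp on the G channel (largest span, 193): t = (64 − 224) / (31 − 224) = -160/-193 = 0.82902.
Check on R: (82 − 196)/(59 − 196) = 0.8321 ✓

0.83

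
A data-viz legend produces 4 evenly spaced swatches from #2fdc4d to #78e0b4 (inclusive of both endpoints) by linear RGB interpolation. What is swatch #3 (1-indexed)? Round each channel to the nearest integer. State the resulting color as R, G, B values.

(96, 223, 146)

With 4 swatches and endpoints inclusive, swatch 3 sits at t = (3 − 1)/(4 − 1) = 2/3 ≈ 0.6667.
#2fdc4d → (47, 220, 77); #78e0b4 → (120, 224, 180).
R = 47 + 0.6667 × (120 − 47) = 95.669 → 96
G = 220 + 0.6667 × (224 − 220) = 222.667 → 223
B = 77 + 0.6667 × (180 − 77) = 145.67 → 146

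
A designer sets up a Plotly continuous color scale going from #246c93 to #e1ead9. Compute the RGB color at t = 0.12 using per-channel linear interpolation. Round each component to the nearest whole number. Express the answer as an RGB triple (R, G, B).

(59, 123, 155)

#246c93 → (36, 108, 147); #e1ead9 → (225, 234, 217).
R = 36 + 0.12 × (225 − 36) = 36 + 0.12 × 189 = 58.68 → 59
G = 108 + 0.12 × (234 − 108) = 108 + 0.12 × 126 = 123.12 → 123
B = 147 + 0.12 × (217 − 147) = 147 + 0.12 × 70 = 155.4 → 155
So the blended color is (59, 123, 155), about #3b7b9b.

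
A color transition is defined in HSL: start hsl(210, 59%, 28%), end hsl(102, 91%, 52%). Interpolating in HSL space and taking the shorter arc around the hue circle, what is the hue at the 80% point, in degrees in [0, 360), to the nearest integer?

124

Hue arc: Δh = 102 − 210 = -108° (|Δh| ≤ 180, already the shorter path).
H = 210 + 0.8 × (-108) = 123.6 → 124°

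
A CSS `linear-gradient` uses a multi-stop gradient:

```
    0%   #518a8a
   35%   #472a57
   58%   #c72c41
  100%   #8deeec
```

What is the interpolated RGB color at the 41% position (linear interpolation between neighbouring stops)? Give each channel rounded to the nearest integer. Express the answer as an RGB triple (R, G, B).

41% lies between the 35% and 58% stops, so the local fraction is t = (41 − 35)/(58 − 35) = 6/23 ≈ 0.2609.
#472a57 → (71, 42, 87); #c72c41 → (199, 44, 65).
R = 71 + 0.2609 × (199 − 71) = 104.395 → 104
G = 42 + 0.2609 × (44 − 42) = 42.522 → 43
B = 87 + 0.2609 × (65 − 87) = 81.26 → 81

(104, 43, 81)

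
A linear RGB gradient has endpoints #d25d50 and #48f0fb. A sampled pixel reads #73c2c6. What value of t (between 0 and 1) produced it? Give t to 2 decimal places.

0.69

Invert the lerp on the B channel (largest span, 171): t = (198 − 80) / (251 − 80) = 118/171 = 0.69006.
Check on R: (115 − 210)/(72 − 210) = 0.6884 ✓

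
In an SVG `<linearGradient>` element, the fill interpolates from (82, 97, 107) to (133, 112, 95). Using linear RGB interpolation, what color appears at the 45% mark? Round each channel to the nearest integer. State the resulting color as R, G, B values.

45% corresponds to t = 0.45.
R = 82 + 0.45 × (133 − 82) = 82 + 0.45 × 51 = 104.95 → 105
G = 97 + 0.45 × (112 − 97) = 97 + 0.45 × 15 = 103.75 → 104
B = 107 + 0.45 × (95 − 107) = 107 + 0.45 × -12 = 101.6 → 102
So the blended color is (105, 104, 102), about #696866.

(105, 104, 102)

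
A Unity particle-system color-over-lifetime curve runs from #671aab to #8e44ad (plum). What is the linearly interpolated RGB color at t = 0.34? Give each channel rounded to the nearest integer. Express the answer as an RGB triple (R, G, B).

(116, 40, 172)

#671aab → (103, 26, 171); #8e44ad → (142, 68, 173).
R = 103 + 0.34 × (142 − 103) = 103 + 0.34 × 39 = 116.26 → 116
G = 26 + 0.34 × (68 − 26) = 26 + 0.34 × 42 = 40.28 → 40
B = 171 + 0.34 × (173 − 171) = 171 + 0.34 × 2 = 171.68 → 172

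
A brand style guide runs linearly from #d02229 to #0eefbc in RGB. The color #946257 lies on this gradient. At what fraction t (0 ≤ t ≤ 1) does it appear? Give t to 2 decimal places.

0.31

Invert the lerp on the G channel (largest span, 205): t = (98 − 34) / (239 − 34) = 64/205 = 0.3122.
Check on R: (148 − 208)/(14 − 208) = 0.3093 ✓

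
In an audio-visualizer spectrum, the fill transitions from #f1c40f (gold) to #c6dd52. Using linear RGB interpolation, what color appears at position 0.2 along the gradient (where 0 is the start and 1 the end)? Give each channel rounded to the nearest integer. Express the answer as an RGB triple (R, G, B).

#f1c40f → (241, 196, 15); #c6dd52 → (198, 221, 82).
R = 241 + 0.2 × (198 − 241) = 241 + 0.2 × -43 = 232.4 → 232
G = 196 + 0.2 × (221 − 196) = 196 + 0.2 × 25 = 201 → 201
B = 15 + 0.2 × (82 − 15) = 15 + 0.2 × 67 = 28.4 → 28

(232, 201, 28)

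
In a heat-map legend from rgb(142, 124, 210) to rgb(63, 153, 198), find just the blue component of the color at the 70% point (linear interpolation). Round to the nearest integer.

202

B = 210 + 0.7 × (198 − 210) = 201.6 → 202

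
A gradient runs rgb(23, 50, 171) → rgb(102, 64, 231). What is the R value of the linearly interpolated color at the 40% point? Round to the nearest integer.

R = 23 + 0.4 × (102 − 23) = 54.6 → 55

55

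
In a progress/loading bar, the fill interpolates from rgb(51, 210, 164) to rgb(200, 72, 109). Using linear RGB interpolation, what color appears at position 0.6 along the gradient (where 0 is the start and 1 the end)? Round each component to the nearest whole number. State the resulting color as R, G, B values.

R = 51 + 0.6 × (200 − 51) = 51 + 0.6 × 149 = 140.4 → 140
G = 210 + 0.6 × (72 − 210) = 210 + 0.6 × -138 = 127.2 → 127
B = 164 + 0.6 × (109 − 164) = 164 + 0.6 × -55 = 131 → 131

(140, 127, 131)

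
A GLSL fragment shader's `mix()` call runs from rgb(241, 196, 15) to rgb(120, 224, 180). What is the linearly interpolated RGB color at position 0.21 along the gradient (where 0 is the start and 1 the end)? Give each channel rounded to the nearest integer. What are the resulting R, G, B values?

R = 241 + 0.21 × (120 − 241) = 241 + 0.21 × -121 = 215.59 → 216
G = 196 + 0.21 × (224 − 196) = 196 + 0.21 × 28 = 201.88 → 202
B = 15 + 0.21 × (180 − 15) = 15 + 0.21 × 165 = 49.65 → 50
So the blended color is (216, 202, 50), about #d8ca32.

(216, 202, 50)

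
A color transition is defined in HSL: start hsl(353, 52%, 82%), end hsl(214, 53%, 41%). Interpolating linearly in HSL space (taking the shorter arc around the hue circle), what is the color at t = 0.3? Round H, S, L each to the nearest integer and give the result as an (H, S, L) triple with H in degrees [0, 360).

Hue arc: Δh = 214 − 353 = -139° (|Δh| ≤ 180, already the shorter path).
H = 353 + 0.3 × (-139) = 311.3 → 311°
S = 52 + 0.3 × (53 − 52) = 52.3 → 52%
L = 82 + 0.3 × (41 − 82) = 69.7 → 70%

(311, 52, 70)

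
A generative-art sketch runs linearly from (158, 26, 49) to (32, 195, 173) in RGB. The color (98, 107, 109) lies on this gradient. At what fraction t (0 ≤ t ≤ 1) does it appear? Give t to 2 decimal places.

Invert the lerp on the G channel (largest span, 169): t = (107 − 26) / (195 − 26) = 81/169 = 0.47929.
Check on R: (98 − 158)/(32 − 158) = 0.4762 ✓

0.48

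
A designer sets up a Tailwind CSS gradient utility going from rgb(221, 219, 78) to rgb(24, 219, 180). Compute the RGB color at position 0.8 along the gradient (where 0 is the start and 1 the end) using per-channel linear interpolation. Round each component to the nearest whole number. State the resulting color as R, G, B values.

R = 221 + 0.8 × (24 − 221) = 221 + 0.8 × -197 = 63.4 → 63
G = 219 + 0.8 × (219 − 219) = 219 + 0.8 × 0 = 219 → 219
B = 78 + 0.8 × (180 − 78) = 78 + 0.8 × 102 = 159.6 → 160
So the blended color is (63, 219, 160), about #3fdba0.

(63, 219, 160)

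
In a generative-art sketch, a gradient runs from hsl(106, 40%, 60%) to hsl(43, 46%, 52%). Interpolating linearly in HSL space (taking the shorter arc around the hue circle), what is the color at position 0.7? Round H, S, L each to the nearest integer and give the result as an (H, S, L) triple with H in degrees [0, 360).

Hue arc: Δh = 43 − 106 = -63° (|Δh| ≤ 180, already the shorter path).
H = 106 + 0.7 × (-63) = 61.9 → 62°
S = 40 + 0.7 × (46 − 40) = 44.2 → 44%
L = 60 + 0.7 × (52 − 60) = 54.4 → 54%

(62, 44, 54)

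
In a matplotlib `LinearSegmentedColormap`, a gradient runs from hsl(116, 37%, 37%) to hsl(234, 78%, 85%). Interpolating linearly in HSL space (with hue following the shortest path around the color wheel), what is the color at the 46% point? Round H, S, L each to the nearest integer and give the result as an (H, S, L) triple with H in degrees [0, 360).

Hue arc: Δh = 234 − 116 = 118° (|Δh| ≤ 180, already the shorter path).
H = 116 + 0.46 × (118) = 170.28 → 170°
S = 37 + 0.46 × (78 − 37) = 55.86 → 56%
L = 37 + 0.46 × (85 − 37) = 59.08 → 59%

(170, 56, 59)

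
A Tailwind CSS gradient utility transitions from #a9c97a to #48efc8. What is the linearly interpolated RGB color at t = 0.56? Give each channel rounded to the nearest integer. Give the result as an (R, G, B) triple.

#a9c97a → (169, 201, 122); #48efc8 → (72, 239, 200).
R = 169 + 0.56 × (72 − 169) = 169 + 0.56 × -97 = 114.68 → 115
G = 201 + 0.56 × (239 − 201) = 201 + 0.56 × 38 = 222.28 → 222
B = 122 + 0.56 × (200 − 122) = 122 + 0.56 × 78 = 165.68 → 166

(115, 222, 166)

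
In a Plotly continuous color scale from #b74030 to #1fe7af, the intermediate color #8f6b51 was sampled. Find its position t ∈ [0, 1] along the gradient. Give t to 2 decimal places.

Invert the lerp on the G channel (largest span, 167): t = (107 − 64) / (231 − 64) = 43/167 = 0.25749.
Check on R: (143 − 183)/(31 − 183) = 0.2632 ✓

0.26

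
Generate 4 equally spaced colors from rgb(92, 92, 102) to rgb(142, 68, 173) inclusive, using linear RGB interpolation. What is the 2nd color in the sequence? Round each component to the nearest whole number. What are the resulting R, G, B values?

With 4 swatches and endpoints inclusive, swatch 2 sits at t = (2 − 1)/(4 − 1) = 1/3 ≈ 0.3333.
R = 92 + 0.3333 × (142 − 92) = 108.665 → 109
G = 92 + 0.3333 × (68 − 92) = 84.001 → 84
B = 102 + 0.3333 × (173 − 102) = 125.664 → 126

(109, 84, 126)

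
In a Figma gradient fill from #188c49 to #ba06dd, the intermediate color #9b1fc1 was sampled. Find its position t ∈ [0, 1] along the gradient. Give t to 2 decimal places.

0.81

Invert the lerp on the R channel (largest span, 162): t = (155 − 24) / (186 − 24) = 131/162 = 0.80864.
Check on G: (31 − 140)/(6 − 140) = 0.8134 ✓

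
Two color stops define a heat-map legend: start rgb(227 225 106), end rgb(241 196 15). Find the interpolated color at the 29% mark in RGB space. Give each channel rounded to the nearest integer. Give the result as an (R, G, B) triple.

(231, 217, 80)

29% corresponds to t = 0.29.
R = 227 + 0.29 × (241 − 227) = 227 + 0.29 × 14 = 231.06 → 231
G = 225 + 0.29 × (196 − 225) = 225 + 0.29 × -29 = 216.59 → 217
B = 106 + 0.29 × (15 − 106) = 106 + 0.29 × -91 = 79.61 → 80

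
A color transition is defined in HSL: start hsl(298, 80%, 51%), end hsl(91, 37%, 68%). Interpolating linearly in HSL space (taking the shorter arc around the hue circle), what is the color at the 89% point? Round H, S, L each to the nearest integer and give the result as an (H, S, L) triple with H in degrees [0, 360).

Hue: 91 − 298 = -207°, but |-207| > 180 so the shorter arc goes the other way: Δh = -207 + 360 = 153°.
H = 298 + 0.89 × (153) = 434.17 → 434 → 434 mod 360 = 74°
S = 80 + 0.89 × (37 − 80) = 41.73 → 42%
L = 51 + 0.89 × (68 − 51) = 66.13 → 66%

(74, 42, 66)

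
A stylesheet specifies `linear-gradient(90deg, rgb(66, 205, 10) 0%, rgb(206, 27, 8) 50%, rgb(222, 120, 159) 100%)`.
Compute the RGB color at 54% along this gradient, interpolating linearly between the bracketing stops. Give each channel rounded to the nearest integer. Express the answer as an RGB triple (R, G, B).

54% lies between the 50% and 100% stops, so the local fraction is t = (54 − 50)/(100 − 50) = 4/50 ≈ 0.08.
R = 206 + 0.08 × (222 − 206) = 207.28 → 207
G = 27 + 0.08 × (120 − 27) = 34.44 → 34
B = 8 + 0.08 × (159 − 8) = 20.08 → 20

(207, 34, 20)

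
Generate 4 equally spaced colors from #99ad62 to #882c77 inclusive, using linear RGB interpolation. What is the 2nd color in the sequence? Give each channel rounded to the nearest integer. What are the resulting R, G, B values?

(147, 130, 105)

With 4 swatches and endpoints inclusive, swatch 2 sits at t = (2 − 1)/(4 − 1) = 1/3 ≈ 0.3333.
#99ad62 → (153, 173, 98); #882c77 → (136, 44, 119).
R = 153 + 0.3333 × (136 − 153) = 147.334 → 147
G = 173 + 0.3333 × (44 − 173) = 130.004 → 130
B = 98 + 0.3333 × (119 − 98) = 104.999 → 105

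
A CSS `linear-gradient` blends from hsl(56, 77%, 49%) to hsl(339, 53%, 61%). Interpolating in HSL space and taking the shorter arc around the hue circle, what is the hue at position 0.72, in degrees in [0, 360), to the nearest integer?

1

Hue: 339 − 56 = 283°, but |283| > 180 so the shorter arc goes the other way: Δh = 283 − 360 = -77°.
H = 56 + 0.72 × (-77) = 0.56 → 1°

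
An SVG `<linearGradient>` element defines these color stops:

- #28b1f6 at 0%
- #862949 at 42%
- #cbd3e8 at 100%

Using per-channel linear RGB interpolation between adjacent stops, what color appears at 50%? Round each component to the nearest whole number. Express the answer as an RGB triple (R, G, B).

50% lies between the 42% and 100% stops, so the local fraction is t = (50 − 42)/(100 − 42) = 8/58 ≈ 0.1379.
#862949 → (134, 41, 73); #cbd3e8 → (203, 211, 232).
R = 134 + 0.1379 × (203 − 134) = 143.515 → 144
G = 41 + 0.1379 × (211 − 41) = 64.443 → 64
B = 73 + 0.1379 × (232 − 73) = 94.926 → 95

(144, 64, 95)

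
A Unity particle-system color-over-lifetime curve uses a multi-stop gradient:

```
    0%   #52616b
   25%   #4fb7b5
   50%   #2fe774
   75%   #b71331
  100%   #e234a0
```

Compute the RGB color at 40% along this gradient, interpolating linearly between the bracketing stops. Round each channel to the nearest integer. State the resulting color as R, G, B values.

40% lies between the 25% and 50% stops, so the local fraction is t = (40 − 25)/(50 − 25) = 15/25 ≈ 0.6.
#4fb7b5 → (79, 183, 181); #2fe774 → (47, 231, 116).
R = 79 + 0.6 × (47 − 79) = 59.8 → 60
G = 183 + 0.6 × (231 − 183) = 211.8 → 212
B = 181 + 0.6 × (116 − 181) = 142 → 142

(60, 212, 142)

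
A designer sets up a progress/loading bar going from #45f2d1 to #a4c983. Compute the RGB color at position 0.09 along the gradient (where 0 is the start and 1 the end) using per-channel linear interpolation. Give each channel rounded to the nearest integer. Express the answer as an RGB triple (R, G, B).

(78, 238, 202)

#45f2d1 → (69, 242, 209); #a4c983 → (164, 201, 131).
R = 69 + 0.09 × (164 − 69) = 69 + 0.09 × 95 = 77.55 → 78
G = 242 + 0.09 × (201 − 242) = 242 + 0.09 × -41 = 238.31 → 238
B = 209 + 0.09 × (131 − 209) = 209 + 0.09 × -78 = 201.98 → 202
So the blended color is (78, 238, 202), about #4eeeca.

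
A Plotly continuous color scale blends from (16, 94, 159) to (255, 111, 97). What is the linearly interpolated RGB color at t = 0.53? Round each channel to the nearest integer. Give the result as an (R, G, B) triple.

R = 16 + 0.53 × (255 − 16) = 16 + 0.53 × 239 = 142.67 → 143
G = 94 + 0.53 × (111 − 94) = 94 + 0.53 × 17 = 103.01 → 103
B = 159 + 0.53 × (97 − 159) = 159 + 0.53 × -62 = 126.14 → 126

(143, 103, 126)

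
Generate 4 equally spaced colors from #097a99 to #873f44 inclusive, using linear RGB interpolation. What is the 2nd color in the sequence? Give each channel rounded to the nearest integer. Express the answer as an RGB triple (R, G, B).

With 4 swatches and endpoints inclusive, swatch 2 sits at t = (2 − 1)/(4 − 1) = 1/3 ≈ 0.3333.
#097a99 → (9, 122, 153); #873f44 → (135, 63, 68).
R = 9 + 0.3333 × (135 − 9) = 50.996 → 51
G = 122 + 0.3333 × (63 − 122) = 102.335 → 102
B = 153 + 0.3333 × (68 − 153) = 124.669 → 125

(51, 102, 125)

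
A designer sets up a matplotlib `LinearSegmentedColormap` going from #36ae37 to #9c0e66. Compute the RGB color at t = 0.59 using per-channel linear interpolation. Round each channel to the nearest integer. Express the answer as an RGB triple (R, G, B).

(114, 80, 83)

#36ae37 → (54, 174, 55); #9c0e66 → (156, 14, 102).
R = 54 + 0.59 × (156 − 54) = 54 + 0.59 × 102 = 114.18 → 114
G = 174 + 0.59 × (14 − 174) = 174 + 0.59 × -160 = 79.6 → 80
B = 55 + 0.59 × (102 − 55) = 55 + 0.59 × 47 = 82.73 → 83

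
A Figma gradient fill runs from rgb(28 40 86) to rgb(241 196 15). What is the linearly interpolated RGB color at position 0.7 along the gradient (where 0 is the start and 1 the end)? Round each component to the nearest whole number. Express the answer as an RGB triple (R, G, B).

(177, 149, 36)

R = 28 + 0.7 × (241 − 28) = 28 + 0.7 × 213 = 177.1 → 177
G = 40 + 0.7 × (196 − 40) = 40 + 0.7 × 156 = 149.2 → 149
B = 86 + 0.7 × (15 − 86) = 86 + 0.7 × -71 = 36.3 → 36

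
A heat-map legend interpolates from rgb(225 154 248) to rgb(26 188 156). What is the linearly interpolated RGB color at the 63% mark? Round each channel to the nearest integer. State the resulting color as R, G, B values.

(100, 175, 190)

63% corresponds to t = 0.63.
R = 225 + 0.63 × (26 − 225) = 225 + 0.63 × -199 = 99.63 → 100
G = 154 + 0.63 × (188 − 154) = 154 + 0.63 × 34 = 175.42 → 175
B = 248 + 0.63 × (156 − 248) = 248 + 0.63 × -92 = 190.04 → 190
So the blended color is (100, 175, 190), about #64afbe.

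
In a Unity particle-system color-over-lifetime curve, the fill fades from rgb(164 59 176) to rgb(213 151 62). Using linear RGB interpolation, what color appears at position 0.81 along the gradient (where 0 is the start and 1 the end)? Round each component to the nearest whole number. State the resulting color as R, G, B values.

(204, 134, 84)

R = 164 + 0.81 × (213 − 164) = 164 + 0.81 × 49 = 203.69 → 204
G = 59 + 0.81 × (151 − 59) = 59 + 0.81 × 92 = 133.52 → 134
B = 176 + 0.81 × (62 − 176) = 176 + 0.81 × -114 = 83.66 → 84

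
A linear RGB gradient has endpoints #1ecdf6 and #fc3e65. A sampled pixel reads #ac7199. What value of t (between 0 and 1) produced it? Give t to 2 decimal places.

Invert the lerp on the R channel (largest span, 222): t = (172 − 30) / (252 − 30) = 142/222 = 0.63964.
Check on G: (113 − 205)/(62 − 205) = 0.6434 ✓

0.64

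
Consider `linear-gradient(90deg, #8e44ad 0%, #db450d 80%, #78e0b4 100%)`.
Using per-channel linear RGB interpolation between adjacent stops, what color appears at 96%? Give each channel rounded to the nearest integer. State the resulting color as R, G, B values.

96% lies between the 80% and 100% stops, so the local fraction is t = (96 − 80)/(100 − 80) = 16/20 ≈ 0.8.
#db450d → (219, 69, 13); #78e0b4 → (120, 224, 180).
R = 219 + 0.8 × (120 − 219) = 139.8 → 140
G = 69 + 0.8 × (224 − 69) = 193 → 193
B = 13 + 0.8 × (180 − 13) = 146.6 → 147

(140, 193, 147)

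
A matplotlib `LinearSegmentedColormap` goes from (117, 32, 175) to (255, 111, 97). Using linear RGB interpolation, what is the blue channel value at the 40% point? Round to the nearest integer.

144

B = 175 + 0.4 × (97 − 175) = 143.8 → 144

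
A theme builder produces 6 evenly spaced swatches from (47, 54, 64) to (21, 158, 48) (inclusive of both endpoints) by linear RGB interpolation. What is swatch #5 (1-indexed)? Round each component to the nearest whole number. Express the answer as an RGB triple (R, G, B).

(26, 137, 51)

With 6 swatches and endpoints inclusive, swatch 5 sits at t = (5 − 1)/(6 − 1) = 4/5 ≈ 0.8.
R = 47 + 0.8 × (21 − 47) = 26.2 → 26
G = 54 + 0.8 × (158 − 54) = 137.2 → 137
B = 64 + 0.8 × (48 − 64) = 51.2 → 51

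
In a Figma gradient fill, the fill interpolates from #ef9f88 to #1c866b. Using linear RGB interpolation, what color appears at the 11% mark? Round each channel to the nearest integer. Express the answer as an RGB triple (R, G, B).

#ef9f88 → (239, 159, 136); #1c866b → (28, 134, 107).
11% corresponds to t = 0.11.
R = 239 + 0.11 × (28 − 239) = 239 + 0.11 × -211 = 215.79 → 216
G = 159 + 0.11 × (134 − 159) = 159 + 0.11 × -25 = 156.25 → 156
B = 136 + 0.11 × (107 − 136) = 136 + 0.11 × -29 = 132.81 → 133

(216, 156, 133)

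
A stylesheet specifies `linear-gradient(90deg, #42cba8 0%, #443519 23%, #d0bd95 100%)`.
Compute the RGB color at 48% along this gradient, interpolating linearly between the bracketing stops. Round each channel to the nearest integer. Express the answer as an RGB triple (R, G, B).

48% lies between the 23% and 100% stops, so the local fraction is t = (48 − 23)/(100 − 23) = 25/77 ≈ 0.3247.
#443519 → (68, 53, 25); #d0bd95 → (208, 189, 149).
R = 68 + 0.3247 × (208 − 68) = 113.458 → 113
G = 53 + 0.3247 × (189 − 53) = 97.159 → 97
B = 25 + 0.3247 × (149 − 25) = 65.263 → 65

(113, 97, 65)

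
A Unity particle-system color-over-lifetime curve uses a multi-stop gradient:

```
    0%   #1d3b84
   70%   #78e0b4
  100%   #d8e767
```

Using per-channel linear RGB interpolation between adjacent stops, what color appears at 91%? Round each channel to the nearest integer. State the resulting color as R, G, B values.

91% lies between the 70% and 100% stops, so the local fraction is t = (91 − 70)/(100 − 70) = 21/30 ≈ 0.7.
#78e0b4 → (120, 224, 180); #d8e767 → (216, 231, 103).
R = 120 + 0.7 × (216 − 120) = 187.2 → 187
G = 224 + 0.7 × (231 − 224) = 228.9 → 229
B = 180 + 0.7 × (103 − 180) = 126.1 → 126

(187, 229, 126)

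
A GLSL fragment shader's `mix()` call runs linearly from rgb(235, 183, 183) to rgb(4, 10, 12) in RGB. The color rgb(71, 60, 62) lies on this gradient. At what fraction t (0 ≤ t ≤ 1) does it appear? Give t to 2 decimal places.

0.71

Invert the lerp on the R channel (largest span, 231): t = (71 − 235) / (4 − 235) = -164/-231 = 0.70996.
Check on G: (60 − 183)/(10 − 183) = 0.711 ✓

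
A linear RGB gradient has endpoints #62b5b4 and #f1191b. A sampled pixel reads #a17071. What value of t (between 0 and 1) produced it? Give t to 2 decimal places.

0.44

Invert the lerp on the G channel (largest span, 156): t = (112 − 181) / (25 − 181) = -69/-156 = 0.44231.
Check on R: (161 − 98)/(241 − 98) = 0.4406 ✓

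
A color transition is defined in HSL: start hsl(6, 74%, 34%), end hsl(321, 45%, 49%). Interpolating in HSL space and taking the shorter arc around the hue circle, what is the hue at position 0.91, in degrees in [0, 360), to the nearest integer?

325

Hue: 321 − 6 = 315°, but |315| > 180 so the shorter arc goes the other way: Δh = 315 − 360 = -45°.
H = 6 + 0.91 × (-45) = -34.95 → -35 → -35 mod 360 = 325°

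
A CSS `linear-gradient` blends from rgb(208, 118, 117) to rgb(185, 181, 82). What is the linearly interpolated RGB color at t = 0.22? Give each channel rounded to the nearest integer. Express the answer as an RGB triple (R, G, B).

R = 208 + 0.22 × (185 − 208) = 208 + 0.22 × -23 = 202.94 → 203
G = 118 + 0.22 × (181 − 118) = 118 + 0.22 × 63 = 131.86 → 132
B = 117 + 0.22 × (82 − 117) = 117 + 0.22 × -35 = 109.3 → 109

(203, 132, 109)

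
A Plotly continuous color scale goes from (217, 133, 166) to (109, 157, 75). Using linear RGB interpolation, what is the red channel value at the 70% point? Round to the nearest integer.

141

R = 217 + 0.7 × (109 − 217) = 141.4 → 141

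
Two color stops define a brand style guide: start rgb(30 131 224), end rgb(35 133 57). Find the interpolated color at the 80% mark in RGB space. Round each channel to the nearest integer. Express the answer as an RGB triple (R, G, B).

(34, 133, 90)

80% corresponds to t = 0.8.
R = 30 + 0.8 × (35 − 30) = 30 + 0.8 × 5 = 34 → 34
G = 131 + 0.8 × (133 − 131) = 131 + 0.8 × 2 = 132.6 → 133
B = 224 + 0.8 × (57 − 224) = 224 + 0.8 × -167 = 90.4 → 90
So the blended color is (34, 133, 90), about #22855a.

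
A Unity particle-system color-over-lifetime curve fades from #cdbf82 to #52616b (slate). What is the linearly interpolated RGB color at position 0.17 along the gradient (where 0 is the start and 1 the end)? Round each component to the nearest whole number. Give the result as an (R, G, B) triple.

#cdbf82 → (205, 191, 130); #52616b → (82, 97, 107).
R = 205 + 0.17 × (82 − 205) = 205 + 0.17 × -123 = 184.09 → 184
G = 191 + 0.17 × (97 − 191) = 191 + 0.17 × -94 = 175.02 → 175
B = 130 + 0.17 × (107 − 130) = 130 + 0.17 × -23 = 126.09 → 126
So the blended color is (184, 175, 126), about #b8af7e.

(184, 175, 126)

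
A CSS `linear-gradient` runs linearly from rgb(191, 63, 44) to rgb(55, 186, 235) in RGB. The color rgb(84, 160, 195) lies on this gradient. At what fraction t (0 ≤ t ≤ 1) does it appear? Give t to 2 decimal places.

Invert the lerp on the B channel (largest span, 191): t = (195 − 44) / (235 − 44) = 151/191 = 0.79058.
Check on R: (84 − 191)/(55 − 191) = 0.7868 ✓

0.79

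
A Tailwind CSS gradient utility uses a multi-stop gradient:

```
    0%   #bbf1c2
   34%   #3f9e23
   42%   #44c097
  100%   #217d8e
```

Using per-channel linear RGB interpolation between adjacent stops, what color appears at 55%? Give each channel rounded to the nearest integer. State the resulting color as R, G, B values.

(60, 177, 149)

55% lies between the 42% and 100% stops, so the local fraction is t = (55 − 42)/(100 − 42) = 13/58 ≈ 0.2241.
#44c097 → (68, 192, 151); #217d8e → (33, 125, 142).
R = 68 + 0.2241 × (33 − 68) = 60.157 → 60
G = 192 + 0.2241 × (125 − 192) = 176.985 → 177
B = 151 + 0.2241 × (142 − 151) = 148.983 → 149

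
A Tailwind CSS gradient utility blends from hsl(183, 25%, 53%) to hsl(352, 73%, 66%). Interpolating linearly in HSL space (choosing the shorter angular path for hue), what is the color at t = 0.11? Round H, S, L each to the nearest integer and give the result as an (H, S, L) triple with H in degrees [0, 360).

(202, 30, 54)

Hue arc: Δh = 352 − 183 = 169° (|Δh| ≤ 180, already the shorter path).
H = 183 + 0.11 × (169) = 201.59 → 202°
S = 25 + 0.11 × (73 − 25) = 30.28 → 30%
L = 53 + 0.11 × (66 − 53) = 54.43 → 54%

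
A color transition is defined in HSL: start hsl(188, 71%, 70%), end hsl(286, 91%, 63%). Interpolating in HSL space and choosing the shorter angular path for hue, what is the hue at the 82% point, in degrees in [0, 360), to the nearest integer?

268

Hue arc: Δh = 286 − 188 = 98° (|Δh| ≤ 180, already the shorter path).
H = 188 + 0.82 × (98) = 268.36 → 268°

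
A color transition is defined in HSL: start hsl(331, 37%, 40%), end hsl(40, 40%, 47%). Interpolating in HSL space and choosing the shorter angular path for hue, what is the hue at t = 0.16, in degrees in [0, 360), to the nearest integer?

342

Hue: 40 − 331 = -291°, but |-291| > 180 so the shorter arc goes the other way: Δh = -291 + 360 = 69°.
H = 331 + 0.16 × (69) = 342.04 → 342°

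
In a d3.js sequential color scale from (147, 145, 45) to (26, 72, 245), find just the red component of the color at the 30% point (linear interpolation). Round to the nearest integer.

111

R = 147 + 0.3 × (26 − 147) = 110.7 → 111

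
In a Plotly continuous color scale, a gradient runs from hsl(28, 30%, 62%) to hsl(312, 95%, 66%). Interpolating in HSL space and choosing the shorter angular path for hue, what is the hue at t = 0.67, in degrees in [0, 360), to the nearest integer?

337

Hue: 312 − 28 = 284°, but |284| > 180 so the shorter arc goes the other way: Δh = 284 − 360 = -76°.
H = 28 + 0.67 × (-76) = -22.92 → -23 → -23 mod 360 = 337°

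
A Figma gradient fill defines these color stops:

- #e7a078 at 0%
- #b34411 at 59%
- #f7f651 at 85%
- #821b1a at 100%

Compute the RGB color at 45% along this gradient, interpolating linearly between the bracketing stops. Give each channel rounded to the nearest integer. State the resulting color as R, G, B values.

45% lies between the 0% and 59% stops, so the local fraction is t = (45 − 0)/(59 − 0) = 45/59 ≈ 0.7627.
#e7a078 → (231, 160, 120); #b34411 → (179, 68, 17).
R = 231 + 0.7627 × (179 − 231) = 191.34 → 191
G = 160 + 0.7627 × (68 − 160) = 89.832 → 90
B = 120 + 0.7627 × (17 − 120) = 41.442 → 41

(191, 90, 41)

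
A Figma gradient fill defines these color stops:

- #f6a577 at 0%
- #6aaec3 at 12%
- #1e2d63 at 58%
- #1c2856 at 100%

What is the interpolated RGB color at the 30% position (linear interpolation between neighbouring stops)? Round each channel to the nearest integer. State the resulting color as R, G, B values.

30% lies between the 12% and 58% stops, so the local fraction is t = (30 − 12)/(58 − 12) = 18/46 ≈ 0.3913.
#6aaec3 → (106, 174, 195); #1e2d63 → (30, 45, 99).
R = 106 + 0.3913 × (30 − 106) = 76.261 → 76
G = 174 + 0.3913 × (45 − 174) = 123.522 → 124
B = 195 + 0.3913 × (99 − 195) = 157.435 → 157

(76, 124, 157)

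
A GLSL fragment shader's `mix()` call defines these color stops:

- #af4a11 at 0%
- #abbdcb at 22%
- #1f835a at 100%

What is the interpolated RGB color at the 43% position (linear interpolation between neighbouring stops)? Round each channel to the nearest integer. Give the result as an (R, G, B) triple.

(133, 173, 173)

43% lies between the 22% and 100% stops, so the local fraction is t = (43 − 22)/(100 − 22) = 21/78 ≈ 0.2692.
#abbdcb → (171, 189, 203); #1f835a → (31, 131, 90).
R = 171 + 0.2692 × (31 − 171) = 133.312 → 133
G = 189 + 0.2692 × (131 − 189) = 173.386 → 173
B = 203 + 0.2692 × (90 − 203) = 172.58 → 173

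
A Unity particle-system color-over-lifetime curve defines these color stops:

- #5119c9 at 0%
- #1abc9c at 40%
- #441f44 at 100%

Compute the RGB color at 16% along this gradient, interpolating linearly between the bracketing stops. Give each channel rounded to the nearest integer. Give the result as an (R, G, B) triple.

16% lies between the 0% and 40% stops, so the local fraction is t = (16 − 0)/(40 − 0) = 16/40 ≈ 0.4.
#5119c9 → (81, 25, 201); #1abc9c → (26, 188, 156).
R = 81 + 0.4 × (26 − 81) = 59 → 59
G = 25 + 0.4 × (188 − 25) = 90.2 → 90
B = 201 + 0.4 × (156 − 201) = 183 → 183

(59, 90, 183)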